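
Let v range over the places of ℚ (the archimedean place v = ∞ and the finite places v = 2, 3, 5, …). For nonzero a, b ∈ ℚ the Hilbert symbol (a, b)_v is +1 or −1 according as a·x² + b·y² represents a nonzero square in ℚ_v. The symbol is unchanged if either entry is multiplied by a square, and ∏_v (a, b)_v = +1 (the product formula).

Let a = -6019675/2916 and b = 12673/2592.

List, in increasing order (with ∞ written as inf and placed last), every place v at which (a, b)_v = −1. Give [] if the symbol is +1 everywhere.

[2, 23]

Mod squares: a ≡ -667, b ≡ 25346. Check v ∈ {∞, 2, 3, 5, 19, 23, 29}.
v=3: a=3^-6·(≡2), b=3^-4·(≡2) mod 3; (2|3)=-1, (2|3)=-1; (−1)^{-6·-4·1}·(-1)^-4·(-1)^-6 = +1.
v=29: a=29^1·(≡24), b=29^1·(≡16) mod 29; (24|29)=+1, (16|29)=+1; (−1)^{1·1·14}·(+1)^1·(+1)^1 = +1.
v=∞: -667 < 0 and 25346 > 0  ⇒  (a,b)_∞ = +1.
v=19: a=19^2·(≡5), b=19^1·(≡5) mod 19; (5|19)=+1, (5|19)=+1; (−1)^{2·1·9}·(+1)^1·(+1)^2 = +1.
v=5: a=5^2·(≡3), b=5^0·(≡4) mod 5; (3|5)=-1, (4|5)=+1; (−1)^{2·0·2}·(-1)^0·(+1)^2 = +1.
v=23: a=23^1·(≡20), b=23^1·(≡10) mod 23; (20|23)=-1, (10|23)=-1; (−1)^{1·1·11}·(-1)^1·(-1)^1 = -1.
v=2: v_2(a)=-2, v_2(b)=-5; units ≡ 5, 1 (mod 8); ε·ε+αω+βω = 0·0+-2·0+-5·1 ≡ 1  ⇒  (a,b)_2 = -1.
(-667, 25346 / ℚ) ramifies at {2, 23}: a division algebra.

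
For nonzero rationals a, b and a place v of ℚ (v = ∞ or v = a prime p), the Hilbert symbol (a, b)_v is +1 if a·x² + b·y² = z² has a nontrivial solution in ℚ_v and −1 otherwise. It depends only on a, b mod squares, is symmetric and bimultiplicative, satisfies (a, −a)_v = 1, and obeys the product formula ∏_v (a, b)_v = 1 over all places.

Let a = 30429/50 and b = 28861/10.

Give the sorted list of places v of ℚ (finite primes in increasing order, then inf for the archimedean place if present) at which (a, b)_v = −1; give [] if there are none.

[2, 5]

(a, b) ≡ (138, 5890) mod (ℚ^×)²; places V = {2, 3, 5, 7, 19, 23, 31, ∞}.
(a,b)_3: α=3, u≡1; β=0, v≡1 (mod 3); (1|3)=+1, (1|3)=+1; sign (−1)^0·+1^0·+1^3 = +1.
(a,b)_31: α=0, u≡14; β=1, v≡28 (mod 31); (14|31)=+1, (28|31)=+1; sign (−1)^0·+1^1·+1^0 = +1.
(a,b)_23: α=1, u≡3; β=0, v≡18 (mod 23); (3|23)=+1, (18|23)=+1; sign (−1)^0·+1^0·+1^1 = +1.
(a,b)_∞: sgn(138)=+, sgn(5890)=+, so +1.
(a,b)_7: α=2, u≡5; β=2, v≡5 (mod 7); (5|7)=-1, (5|7)=-1; sign (−1)^0·-1^2·-1^2 = +1.
(a,b)_5: α=-2, u≡2; β=-1, v≡3 (mod 5); (2|5)=-1, (3|5)=-1; sign (−1)^0·-1^-1·-1^-2 = -1.
(a,b)_19: α=0, u≡4; β=1, v≡17 (mod 19); (4|19)=+1, (17|19)=+1; sign (−1)^0·+1^1·+1^0 = +1.
(a,b)_2: α=-1, β=-1; u≡5, v≡1 (mod 8); ε(u)ε(v)=0·0, αω(v)=-1·0, βω(u)=-1·1; sum ≡ 1  ⇒  -1.
(138, 5890 / ℚ) ramifies at {2, 5}: a division algebra.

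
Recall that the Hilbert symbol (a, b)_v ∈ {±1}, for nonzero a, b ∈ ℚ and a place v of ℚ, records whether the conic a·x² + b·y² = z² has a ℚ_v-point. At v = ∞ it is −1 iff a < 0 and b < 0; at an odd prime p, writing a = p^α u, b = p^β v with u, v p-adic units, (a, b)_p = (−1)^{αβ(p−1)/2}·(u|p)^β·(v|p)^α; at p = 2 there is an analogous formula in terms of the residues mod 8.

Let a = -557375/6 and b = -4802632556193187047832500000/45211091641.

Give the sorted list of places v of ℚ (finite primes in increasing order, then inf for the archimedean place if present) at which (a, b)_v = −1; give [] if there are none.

[3, 7, 17, inf]

Mod squares: a ≡ -2730, b ≡ -72930. Check v ∈ {∞, 2, 3, 5, 7, 11, 13, 17, 19, 29, 31}.
v=2: v_2(a)=-1, v_2(b)=5; units ≡ 3, 7 (mod 8); ε·ε+αω+βω = 1·1+-1·0+5·1 ≡ 0  ⇒  (a,b)_2 = +1.
v=7: a=7^3·(≡1), b=7^10·(≡6) mod 7; (1|7)=+1, (6|7)=-1; (−1)^{3·10·3}·(+1)^10·(-1)^3 = -1.
v=∞: -2730 < 0 and -72930 < 0  ⇒  (a,b)_∞ = -1.
v=29: a=29^0·(≡25), b=29^2·(≡13) mod 29; (25|29)=+1, (13|29)=+1; (−1)^{0·2·14}·(+1)^2·(+1)^0 = +1.
v=11: a=11^0·(≡1), b=11^1·(≡9) mod 11; (1|11)=+1, (9|11)=+1; (−1)^{0·1·5}·(+1)^1·(+1)^0 = +1.
v=19: a=19^0·(≡11), b=19^-6·(≡4) mod 19; (11|19)=+1, (4|19)=+1; (−1)^{0·-6·9}·(+1)^-6·(+1)^0 = +1.
v=3: a=3^-1·(≡2), b=3^9·(≡2) mod 3; (2|3)=-1, (2|3)=-1; (−1)^{-1·9·1}·(-1)^9·(-1)^-1 = -1.
v=5: a=5^3·(≡1), b=5^7·(≡4) mod 5; (1|5)=+1, (4|5)=+1; (−1)^{3·7·2}·(+1)^7·(+1)^3 = +1.
v=31: a=31^0·(≡6), b=31^-2·(≡15) mod 31; (6|31)=-1, (15|31)=-1; (−1)^{0·-2·15}·(-1)^-2·(-1)^0 = +1.
v=17: a=17^0·(≡12), b=17^1·(≡6) mod 17; (12|17)=-1, (6|17)=-1; (−1)^{0·1·8}·(-1)^1·(-1)^0 = -1.
v=13: a=13^1·(≡2), b=13^3·(≡5) mod 13; (2|13)=-1, (5|13)=-1; (−1)^{1·3·6}·(-1)^3·(-1)^1 = +1.
(-2730, -72930 / ℚ) ramifies at {3, 7, 17, ∞}: a division algebra.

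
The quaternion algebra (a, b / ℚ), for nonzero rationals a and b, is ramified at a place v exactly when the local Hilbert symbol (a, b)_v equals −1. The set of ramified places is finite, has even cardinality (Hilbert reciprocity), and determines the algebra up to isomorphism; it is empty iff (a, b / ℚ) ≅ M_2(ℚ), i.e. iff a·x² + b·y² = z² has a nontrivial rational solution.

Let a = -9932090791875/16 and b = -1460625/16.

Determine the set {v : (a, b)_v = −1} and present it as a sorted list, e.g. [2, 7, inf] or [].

[3, 19, 29, 41, 43, inf]

(a, b) ≡ (-26187, -2337) mod (ℚ^×)²; places V = {2, 3, 5, 7, 19, 29, 41, 43, ∞}.
(a,b)_41: α=2, u≡22; β=1, v≡31 (mod 41); (22|41)=-1, (31|41)=+1; sign (−1)^0·-1^1·+1^2 = -1.
(a,b)_19: α=2, u≡8; β=1, v≡13 (mod 19); (8|19)=-1, (13|19)=-1; sign (−1)^0·-1^1·-1^2 = -1.
(a,b)_5: α=4, u≡3; β=4, v≡3 (mod 5); (3|5)=-1, (3|5)=-1; sign (−1)^0·-1^4·-1^4 = +1.
(a,b)_∞: sgn(-26187)=−, sgn(-2337)=−, so -1.
(a,b)_2: α=-4, β=-4; u≡5, v≡7 (mod 8); ε(u)ε(v)=0·1, αω(v)=-4·0, βω(u)=-4·1; sum ≡ 0  ⇒  +1.
(a,b)_43: α=1, u≡36; β=0, v≡8 (mod 43); (36|43)=+1, (8|43)=-1; sign (−1)^0·+1^0·-1^1 = -1.
(a,b)_3: α=1, u≡1; β=1, v≡1 (mod 3); (1|3)=+1, (1|3)=+1; sign (−1)^1·+1^1·+1^1 = -1.
(a,b)_7: α=1, u≡2; β=0, v≡1 (mod 7); (2|7)=+1, (1|7)=+1; sign (−1)^0·+1^0·+1^1 = +1.
(a,b)_29: α=1, u≡23; β=0, v≡12 (mod 29); (23|29)=+1, (12|29)=-1; sign (−1)^0·+1^0·-1^1 = -1.
Ram(-26187, -2337) = {3, 19, 29, 41, 43, ∞}; no ℚ_3-point on the conic.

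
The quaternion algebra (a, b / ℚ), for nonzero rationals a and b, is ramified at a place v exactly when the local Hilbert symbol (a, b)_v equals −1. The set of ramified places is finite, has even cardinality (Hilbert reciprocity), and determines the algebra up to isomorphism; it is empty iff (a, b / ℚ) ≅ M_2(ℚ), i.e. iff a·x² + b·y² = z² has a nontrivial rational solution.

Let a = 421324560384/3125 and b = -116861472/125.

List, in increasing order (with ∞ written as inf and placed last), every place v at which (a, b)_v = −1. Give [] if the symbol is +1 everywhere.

(a, b) ≡ (30, -10) mod (ℚ^×)²; places V = {2, 3, 5, 7, 13, ∞}.
(a,b)_3: α=1, u≡1; β=2, v≡2 (mod 3); (1|3)=+1, (2|3)=-1; sign (−1)^0·+1^2·-1^1 = -1.
(a,b)_13: α=4, u≡4; β=2, v≡1 (mod 13); (4|13)=+1, (1|13)=+1; sign (−1)^0·+1^2·+1^4 = +1.
(a,b)_5: α=-5, u≡4; β=-3, v≡3 (mod 5); (4|5)=+1, (3|5)=-1; sign (−1)^0·+1^-3·-1^-5 = -1.
(a,b)_2: α=11, β=5; u≡7, v≡3 (mod 8); ε(u)ε(v)=1·1, αω(v)=11·1, βω(u)=5·0; sum ≡ 0  ⇒  +1.
(a,b)_7: α=4, u≡4; β=4, v≡1 (mod 7); (4|7)=+1, (1|7)=+1; sign (−1)^0·+1^4·+1^4 = +1.
(a,b)_∞: sgn(30)=+, sgn(-10)=−, so +1.
(30, -10 / ℚ) ramifies at {3, 5}: a division algebra.

[3, 5]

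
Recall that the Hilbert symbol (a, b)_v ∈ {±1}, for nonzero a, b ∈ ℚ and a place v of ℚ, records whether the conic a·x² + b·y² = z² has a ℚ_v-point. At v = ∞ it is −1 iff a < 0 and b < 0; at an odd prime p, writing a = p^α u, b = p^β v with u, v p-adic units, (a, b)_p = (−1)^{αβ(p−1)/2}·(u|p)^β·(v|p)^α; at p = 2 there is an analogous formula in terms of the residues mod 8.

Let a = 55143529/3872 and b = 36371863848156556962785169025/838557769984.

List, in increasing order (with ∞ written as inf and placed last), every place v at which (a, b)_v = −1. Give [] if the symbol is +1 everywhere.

[7, 29]

(a, b) ≡ (131138, 65569) mod (ℚ^×)²; places V = {2, 5, 7, 11, 17, 19, 29, 31, 43, ∞}.
(a,b)_∞: sgn(131138)=+, sgn(65569)=+, so +1.
(a,b)_31: α=0, u≡5; β=2, v≡18 (mod 31); (5|31)=+1, (18|31)=+1; sign (−1)^0·+1^2·+1^0 = +1.
(a,b)_7: α=1, u≡1; β=5, v≡4 (mod 7); (1|7)=+1, (4|7)=+1; sign (−1)^1·+1^5·+1^1 = -1.
(a,b)_5: α=0, u≡2; β=2, v≡4 (mod 5); (2|5)=-1, (4|5)=+1; sign (−1)^0·-1^2·+1^0 = +1.
(a,b)_11: α=-2, u≡10; β=-6, v≡1 (mod 11); (10|11)=-1, (1|11)=+1; sign (−1)^0·-1^-6·+1^-2 = +1.
(a,b)_17: α=1, u≡4; β=3, v≡16 (mod 17); (4|17)=+1, (16|17)=+1; sign (−1)^0·+1^3·+1^1 = +1.
(a,b)_29: α=3, u≡27; β=5, v≡23 (mod 29); (27|29)=-1, (23|29)=+1; sign (−1)^0·-1^5·+1^3 = -1.
(a,b)_2: α=-5, β=-8; u≡1, v≡1 (mod 8); ε(u)ε(v)=0·0, αω(v)=-5·0, βω(u)=-8·0; sum ≡ 0  ⇒  +1.
(a,b)_19: α=1, u≡4; β=7, v≡13 (mod 19); (4|19)=+1, (13|19)=-1; sign (−1)^1·+1^7·-1^1 = +1.
(a,b)_43: α=0, u≡14; β=-2, v≡12 (mod 43); (14|43)=+1, (12|43)=-1; sign (−1)^0·+1^-2·-1^0 = +1.
Ram(131138, 65569) = {7, 29}; no ℚ_7-point on the conic.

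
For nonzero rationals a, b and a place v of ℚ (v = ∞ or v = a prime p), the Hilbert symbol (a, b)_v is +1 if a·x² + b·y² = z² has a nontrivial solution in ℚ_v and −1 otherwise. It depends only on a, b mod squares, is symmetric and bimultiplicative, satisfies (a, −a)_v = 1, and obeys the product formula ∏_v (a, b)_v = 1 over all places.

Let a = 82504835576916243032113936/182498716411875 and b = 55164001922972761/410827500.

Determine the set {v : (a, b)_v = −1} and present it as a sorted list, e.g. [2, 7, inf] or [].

[2, 7, 23, 41]

(a, b) ≡ (125419, 19) mod (ℚ^×)²; places V = {2, 3, 5, 7, 13, 17, 19, 23, 31, 41, 43, ∞}.
(a,b)_17: α=4, u≡12; β=2, v≡13 (mod 17); (12|17)=-1, (13|17)=+1; sign (−1)^0·-1^2·+1^4 = +1.
(a,b)_7: α=7, u≡1; β=4, v≡3 (mod 7); (1|7)=+1, (3|7)=-1; sign (−1)^0·+1^4·-1^7 = -1.
(a,b)_13: α=2, u≡6; β=2, v≡5 (mod 13); (6|13)=-1, (5|13)=-1; sign (−1)^0·-1^2·-1^2 = +1.
(a,b)_3: α=-2, u≡1; β=-2, v≡1 (mod 3); (1|3)=+1, (1|3)=+1; sign (−1)^0·+1^-2·+1^-2 = +1.
(a,b)_∞: sgn(125419)=+, sgn(19)=+, so +1.
(a,b)_41: α=3, u≡40; β=2, v≡17 (mod 41); (40|41)=+1, (17|41)=-1; sign (−1)^0·+1^2·-1^3 = -1.
(a,b)_31: α=-4, u≡26; β=-2, v≡1 (mod 31); (26|31)=-1, (1|31)=+1; sign (−1)^0·-1^-2·+1^-4 = +1.
(a,b)_5: α=-4, u≡4; β=-4, v≡4 (mod 5); (4|5)=+1, (4|5)=+1; sign (−1)^0·+1^-4·+1^-4 = +1.
(a,b)_43: α=-2, u≡13; β=0, v≡18 (mod 43); (13|43)=+1, (18|43)=-1; sign (−1)^0·+1^0·-1^-2 = +1.
(a,b)_2: α=4, β=-2; u≡3, v≡3 (mod 8); ε(u)ε(v)=1·1, αω(v)=4·1, βω(u)=-2·1; sum ≡ 1  ⇒  -1.
(a,b)_23: α=5, u≡3; β=4, v≡11 (mod 23); (3|23)=+1, (11|23)=-1; sign (−1)^0·+1^4·-1^5 = -1.
(a,b)_19: α=-1, u≡10; β=-1, v≡4 (mod 19); (10|19)=-1, (4|19)=+1; sign (−1)^1·-1^-1·+1^-1 = +1.
|Ram(125419, 19)| = 4, even; anisotropic at {2, 7, 23, 41}.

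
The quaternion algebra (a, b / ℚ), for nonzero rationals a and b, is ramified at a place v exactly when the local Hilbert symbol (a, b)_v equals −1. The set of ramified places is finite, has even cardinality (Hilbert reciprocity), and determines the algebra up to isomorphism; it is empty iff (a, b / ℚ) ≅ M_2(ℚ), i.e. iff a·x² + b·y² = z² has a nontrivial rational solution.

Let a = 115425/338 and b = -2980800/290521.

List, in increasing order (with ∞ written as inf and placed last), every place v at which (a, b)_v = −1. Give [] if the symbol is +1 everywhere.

[19, 23]

(a, b) ≡ (114, -23) mod (ℚ^×)²; places V = {2, 3, 5, 7, 11, 13, 19, 23, ∞}.
(a,b)_5: α=2, u≡4; β=2, v≡3 (mod 5); (4|5)=+1, (3|5)=-1; sign (−1)^0·+1^2·-1^2 = +1.
(a,b)_23: α=0, u≡5; β=1, v≡15 (mod 23); (5|23)=-1, (15|23)=-1; sign (−1)^0·-1^1·-1^0 = -1.
(a,b)_7: α=0, u≡1; β=-4, v≡5 (mod 7); (1|7)=+1, (5|7)=-1; sign (−1)^0·+1^-4·-1^0 = +1.
(a,b)_13: α=-2, u≡12; β=0, v≡10 (mod 13); (12|13)=+1, (10|13)=+1; sign (−1)^0·+1^0·+1^-2 = +1.
(a,b)_19: α=1, u≡6; β=0, v≡10 (mod 19); (6|19)=+1, (10|19)=-1; sign (−1)^0·+1^0·-1^1 = -1.
(a,b)_2: α=-1, β=6; u≡1, v≡1 (mod 8); ε(u)ε(v)=0·0, αω(v)=-1·0, βω(u)=6·0; sum ≡ 0  ⇒  +1.
(a,b)_∞: sgn(114)=+, sgn(-23)=−, so +1.
(a,b)_3: α=5, u≡2; β=4, v≡1 (mod 3); (2|3)=-1, (1|3)=+1; sign (−1)^0·-1^4·+1^5 = +1.
(a,b)_11: α=0, u≡3; β=-2, v≡8 (mod 11); (3|11)=+1, (8|11)=-1; sign (−1)^0·+1^-2·-1^0 = +1.
(114, -23 / ℚ) ramifies at {19, 23}: a division algebra.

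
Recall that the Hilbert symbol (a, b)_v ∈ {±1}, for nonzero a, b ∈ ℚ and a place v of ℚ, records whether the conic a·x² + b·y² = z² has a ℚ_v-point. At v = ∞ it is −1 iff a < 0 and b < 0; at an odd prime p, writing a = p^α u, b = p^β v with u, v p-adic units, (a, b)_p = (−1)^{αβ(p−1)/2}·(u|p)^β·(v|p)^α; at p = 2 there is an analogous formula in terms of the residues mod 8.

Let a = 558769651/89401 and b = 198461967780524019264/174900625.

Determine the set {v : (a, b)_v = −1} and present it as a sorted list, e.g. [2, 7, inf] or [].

[11, 19]

Mod squares: a ≡ 19, b ≡ 209. Check v ∈ {∞, 2, 3, 5, 7, 11, 13, 17, 19, 23, 29}.
v=23: a=23^-2·(≡22), b=23^-4·(≡16) mod 23; (22|23)=-1, (16|23)=+1; (−1)^{-2·-4·11}·(-1)^-4·(+1)^-2 = +1.
v=∞: 19 > 0 and 209 > 0  ⇒  (a,b)_∞ = +1.
v=13: a=13^-2·(≡7), b=13^0·(≡10) mod 13; (7|13)=-1, (10|13)=+1; (−1)^{-2·0·6}·(-1)^0·(+1)^-2 = +1.
v=29: a=29^2·(≡11), b=29^4·(≡6) mod 29; (11|29)=-1, (6|29)=+1; (−1)^{2·4·14}·(-1)^4·(+1)^2 = +1.
v=19: a=19^1·(≡17), b=19^3·(≡1) mod 19; (17|19)=+1, (1|19)=+1; (−1)^{1·3·9}·(+1)^3·(+1)^1 = -1.
v=5: a=5^0·(≡1), b=5^-4·(≡4) mod 5; (1|5)=+1, (4|5)=+1; (−1)^{0·-4·2}·(+1)^-4·(+1)^0 = +1.
v=11: a=11^2·(≡8), b=11^5·(≡8) mod 11; (8|11)=-1, (8|11)=-1; (−1)^{2·5·5}·(-1)^5·(-1)^2 = -1.
v=3: a=3^0·(≡1), b=3^4·(≡2) mod 3; (1|3)=+1, (2|3)=-1; (−1)^{0·4·1}·(+1)^4·(-1)^0 = +1.
v=7: a=7^0·(≡5), b=7^2·(≡5) mod 7; (5|7)=-1, (5|7)=-1; (−1)^{0·2·3}·(-1)^2·(-1)^0 = +1.
v=17: a=17^2·(≡1), b=17^0·(≡6) mod 17; (1|17)=+1, (6|17)=-1; (−1)^{2·0·8}·(+1)^0·(-1)^2 = +1.
v=2: v_2(a)=0, v_2(b)=6; units ≡ 3, 1 (mod 8); ε·ε+αω+βω = 1·0+0·0+6·1 ≡ 0  ⇒  (a,b)_2 = +1.
(19, 209 / ℚ) ramifies at {11, 19}: a division algebra.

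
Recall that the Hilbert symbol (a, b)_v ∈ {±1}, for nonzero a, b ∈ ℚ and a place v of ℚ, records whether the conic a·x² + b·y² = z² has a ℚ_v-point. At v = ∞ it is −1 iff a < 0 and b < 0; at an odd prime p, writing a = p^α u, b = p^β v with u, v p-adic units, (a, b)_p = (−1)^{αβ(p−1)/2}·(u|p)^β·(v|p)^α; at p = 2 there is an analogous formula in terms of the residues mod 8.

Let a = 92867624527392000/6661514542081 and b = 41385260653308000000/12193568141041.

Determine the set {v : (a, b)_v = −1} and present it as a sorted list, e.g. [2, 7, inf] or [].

(a, b) ≡ (5, 143) mod (ℚ^×)²; places V = {2, 3, 5, 7, 11, 13, 17, 19, 23, 41, ∞}.
(a,b)_3: α=2, u≡2; β=4, v≡2 (mod 3); (2|3)=-1, (2|3)=-1; sign (−1)^0·-1^4·-1^2 = +1.
(a,b)_7: α=-2, u≡5; β=-2, v≡5 (mod 7); (5|7)=-1, (5|7)=-1; sign (−1)^0·-1^-2·-1^-2 = +1.
(a,b)_17: α=-2, u≡5; β=0, v≡11 (mod 17); (5|17)=-1, (11|17)=-1; sign (−1)^0·-1^0·-1^-2 = +1.
(a,b)_41: α=-2, u≡39; β=-2, v≡37 (mod 41); (39|41)=+1, (37|41)=+1; sign (−1)^0·+1^-2·+1^-2 = +1.
(a,b)_5: α=3, u≡1; β=6, v≡2 (mod 5); (1|5)=+1, (2|5)=-1; sign (−1)^0·+1^6·-1^3 = -1.
(a,b)_11: α=4, u≡4; β=5, v≡8 (mod 11); (4|11)=+1, (8|11)=-1; sign (−1)^0·+1^5·-1^4 = +1.
(a,b)_19: α=4, u≡4; β=2, v≡2 (mod 19); (4|19)=+1, (2|19)=-1; sign (−1)^0·+1^2·-1^4 = +1.
(a,b)_2: α=8, β=8; u≡5, v≡7 (mod 8); ε(u)ε(v)=0·1, αω(v)=8·0, βω(u)=8·1; sum ≡ 0  ⇒  +1.
(a,b)_23: α=-4, u≡22; β=-6, v≡11 (mod 23); (22|23)=-1, (11|23)=-1; sign (−1)^0·-1^-6·-1^-4 = +1.
(a,b)_13: α=2, u≡7; β=3, v≡8 (mod 13); (7|13)=-1, (8|13)=-1; sign (−1)^0·-1^3·-1^2 = -1.
(a,b)_∞: sgn(5)=+, sgn(143)=+, so +1.
(5, 143 / ℚ) ramifies at {5, 13}: a division algebra.

[5, 13]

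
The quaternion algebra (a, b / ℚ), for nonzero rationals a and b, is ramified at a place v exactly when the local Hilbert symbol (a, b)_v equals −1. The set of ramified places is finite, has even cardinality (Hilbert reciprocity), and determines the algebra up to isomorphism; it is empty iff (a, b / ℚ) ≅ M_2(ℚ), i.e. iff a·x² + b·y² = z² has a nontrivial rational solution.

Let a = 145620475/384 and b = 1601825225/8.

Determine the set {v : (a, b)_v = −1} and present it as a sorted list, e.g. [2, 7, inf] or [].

Mod squares: a ≡ 546, b ≡ 2002. Check v ∈ {∞, 2, 3, 5, 7, 11, 13, 23}.
v=2: v_2(a)=-7, v_2(b)=-3; units ≡ 1, 1 (mod 8); ε·ε+αω+βω = 0·0+-7·0+-3·0 ≡ 0  ⇒  (a,b)_2 = +1.
v=13: a=13^1·(≡3), b=13^1·(≡11) mod 13; (3|13)=+1, (11|13)=-1; (−1)^{1·1·6}·(+1)^1·(-1)^1 = -1.
v=23: a=23^2·(≡5), b=23^2·(≡18) mod 23; (5|23)=-1, (18|23)=+1; (−1)^{2·2·11}·(-1)^2·(+1)^2 = +1.
v=∞: 546 > 0 and 2002 > 0  ⇒  (a,b)_∞ = +1.
v=7: a=7^1·(≡4), b=7^1·(≡5) mod 7; (4|7)=+1, (5|7)=-1; (−1)^{1·1·3}·(+1)^1·(-1)^1 = +1.
v=3: a=3^-1·(≡2), b=3^0·(≡1) mod 3; (2|3)=-1, (1|3)=+1; (−1)^{-1·0·1}·(-1)^0·(+1)^-1 = +1.
v=5: a=5^2·(≡1), b=5^2·(≡3) mod 5; (1|5)=+1, (3|5)=-1; (−1)^{2·2·2}·(+1)^2·(-1)^2 = +1.
v=11: a=11^2·(≡2), b=11^3·(≡8) mod 11; (2|11)=-1, (8|11)=-1; (−1)^{2·3·5}·(-1)^3·(-1)^2 = -1.
|Ram(546, 2002)| = 2, even; anisotropic at {11, 13}.

[11, 13]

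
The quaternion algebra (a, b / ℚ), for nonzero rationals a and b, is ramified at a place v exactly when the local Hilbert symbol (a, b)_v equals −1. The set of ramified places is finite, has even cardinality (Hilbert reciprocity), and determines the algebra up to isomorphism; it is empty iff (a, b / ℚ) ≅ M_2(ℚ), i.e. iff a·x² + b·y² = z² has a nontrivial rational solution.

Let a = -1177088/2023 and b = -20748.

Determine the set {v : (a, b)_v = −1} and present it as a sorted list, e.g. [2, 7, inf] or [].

(a, b) ≡ (-266, -5187) mod (ℚ^×)²; places V = {2, 3, 7, 11, 13, 17, 19, ∞}.
(a,b)_17: α=-2, u≡11; β=0, v≡9 (mod 17); (11|17)=-1, (9|17)=+1; sign (−1)^0·-1^0·+1^-2 = +1.
(a,b)_3: α=0, u≡1; β=1, v≡2 (mod 3); (1|3)=+1, (2|3)=-1; sign (−1)^0·+1^1·-1^0 = +1.
(a,b)_7: α=-1, u≡2; β=1, v≡4 (mod 7); (2|7)=+1, (4|7)=+1; sign (−1)^1·+1^1·+1^-1 = -1.
(a,b)_19: α=1, u≡5; β=1, v≡10 (mod 19); (5|19)=+1, (10|19)=-1; sign (−1)^1·+1^1·-1^1 = +1.
(a,b)_2: α=9, β=2; u≡3, v≡5 (mod 8); ε(u)ε(v)=1·0, αω(v)=9·1, βω(u)=2·1; sum ≡ 1  ⇒  -1.
(a,b)_13: α=0, u≡11; β=1, v≡3 (mod 13); (11|13)=-1, (3|13)=+1; sign (−1)^0·-1^1·+1^0 = -1.
(a,b)_∞: sgn(-266)=−, sgn(-5187)=−, so -1.
(a,b)_11: α=2, u≡4; β=0, v≡9 (mod 11); (4|11)=+1, (9|11)=+1; sign (−1)^0·+1^0·+1^2 = +1.
Ram(-266, -5187) = {2, 7, 13, ∞}; no ℚ_2-point on the conic.

[2, 7, 13, inf]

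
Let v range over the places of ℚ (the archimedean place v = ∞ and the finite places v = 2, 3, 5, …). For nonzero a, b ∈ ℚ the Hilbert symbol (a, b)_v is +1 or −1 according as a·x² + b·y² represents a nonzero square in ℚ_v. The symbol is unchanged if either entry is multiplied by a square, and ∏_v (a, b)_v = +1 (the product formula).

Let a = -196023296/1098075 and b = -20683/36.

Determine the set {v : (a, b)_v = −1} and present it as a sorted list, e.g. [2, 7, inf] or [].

[3, 23, 41, inf]

Mod squares: a ≡ -574287, b ≡ -20683. Check v ∈ {∞, 2, 3, 5, 7, 11, 13, 23, 29, 37, 41, 43}.
v=7: a=7^1·(≡3), b=7^0·(≡2) mod 7; (3|7)=-1, (2|7)=+1; (−1)^{1·0·3}·(-1)^0·(+1)^1 = +1.
v=37: a=37^0·(≡30), b=37^1·(≡4) mod 37; (30|37)=+1, (4|37)=+1; (−1)^{0·1·18}·(+1)^1·(+1)^0 = +1.
v=13: a=13^0·(≡3), b=13^1·(≡6) mod 13; (3|13)=+1, (6|13)=-1; (−1)^{0·1·6}·(+1)^1·(-1)^0 = +1.
v=5: a=5^-2·(≡3), b=5^0·(≡2) mod 5; (3|5)=-1, (2|5)=-1; (−1)^{-2·0·2}·(-1)^0·(-1)^-2 = +1.
v=3: a=3^-1·(≡1), b=3^-2·(≡2) mod 3; (1|3)=+1, (2|3)=-1; (−1)^{-1·-2·1}·(+1)^-2·(-1)^-1 = -1.
v=2: v_2(a)=10, v_2(b)=-2; units ≡ 1, 5 (mod 8); ε·ε+αω+βω = 0·0+10·1+-2·0 ≡ 0  ⇒  (a,b)_2 = +1.
v=23: a=23^1·(≡4), b=23^0·(≡19) mod 23; (4|23)=+1, (19|23)=-1; (−1)^{1·0·11}·(+1)^0·(-1)^1 = -1.
v=∞: -574287 < 0 and -20683 < 0  ⇒  (a,b)_∞ = -1.
v=11: a=11^-4·(≡9), b=11^0·(≡10) mod 11; (9|11)=+1, (10|11)=-1; (−1)^{-4·0·5}·(+1)^0·(-1)^-4 = +1.
v=29: a=29^1·(≡22), b=29^0·(≡24) mod 29; (22|29)=+1, (24|29)=+1; (−1)^{1·0·14}·(+1)^0·(+1)^1 = +1.
v=43: a=43^0·(≡25), b=43^1·(≡38) mod 43; (25|43)=+1, (38|43)=+1; (−1)^{0·1·21}·(+1)^1·(+1)^0 = +1.
v=41: a=41^1·(≡28), b=41^0·(≡12) mod 41; (28|41)=-1, (12|41)=-1; (−1)^{1·0·20}·(-1)^0·(-1)^1 = -1.
Ram(-574287, -20683) = {3, 23, 41, ∞}; no ℚ_3-point on the conic.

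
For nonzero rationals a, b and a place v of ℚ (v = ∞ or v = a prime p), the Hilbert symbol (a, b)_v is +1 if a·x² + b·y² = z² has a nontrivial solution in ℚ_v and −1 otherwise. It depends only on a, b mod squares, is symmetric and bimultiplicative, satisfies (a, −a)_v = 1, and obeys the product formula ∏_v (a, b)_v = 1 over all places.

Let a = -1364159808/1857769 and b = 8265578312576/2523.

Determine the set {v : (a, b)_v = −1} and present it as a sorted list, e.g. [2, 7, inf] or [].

[2, 3, 13, 37]

Mod squares: a ≡ -37, b ≡ 1482. Check v ∈ {∞, 2, 3, 11, 13, 19, 23, 29, 37, 47}.
v=19: a=19^0·(≡17), b=19^3·(≡13) mod 19; (17|19)=+1, (13|19)=-1; (−1)^{0·3·9}·(+1)^3·(-1)^0 = +1.
v=3: a=3^2·(≡2), b=3^-1·(≡2) mod 3; (2|3)=-1, (2|3)=-1; (−1)^{2·-1·1}·(-1)^-1·(-1)^2 = -1.
v=37: a=37^1·(≡16), b=37^2·(≡15) mod 37; (16|37)=+1, (15|37)=-1; (−1)^{1·2·18}·(+1)^2·(-1)^1 = -1.
v=∞: -37 < 0 and 1482 > 0  ⇒  (a,b)_∞ = +1.
v=29: a=29^-2·(≡21), b=29^-2·(≡19) mod 29; (21|29)=-1, (19|29)=-1; (−1)^{-2·-2·14}·(-1)^-2·(-1)^-2 = +1.
v=47: a=47^-2·(≡26), b=47^0·(≡1) mod 47; (26|47)=-1, (1|47)=+1; (−1)^{-2·0·23}·(-1)^0·(+1)^-2 = +1.
v=13: a=13^0·(≡7), b=13^1·(≡9) mod 13; (7|13)=-1, (9|13)=+1; (−1)^{0·1·6}·(-1)^1·(+1)^0 = -1.
v=23: a=23^2·(≡13), b=23^2·(≡7) mod 23; (13|23)=+1, (7|23)=-1; (−1)^{2·2·11}·(+1)^2·(-1)^2 = +1.
v=2: v_2(a)=6, v_2(b)=7; units ≡ 3, 5 (mod 8); ε·ε+αω+βω = 1·0+6·1+7·1 ≡ 1  ⇒  (a,b)_2 = -1.
v=11: a=11^2·(≡6), b=11^0·(≡6) mod 11; (6|11)=-1, (6|11)=-1; (−1)^{2·0·5}·(-1)^0·(-1)^2 = +1.
Ram(-37, 1482) = {2, 3, 13, 37}; no ℚ_2-point on the conic.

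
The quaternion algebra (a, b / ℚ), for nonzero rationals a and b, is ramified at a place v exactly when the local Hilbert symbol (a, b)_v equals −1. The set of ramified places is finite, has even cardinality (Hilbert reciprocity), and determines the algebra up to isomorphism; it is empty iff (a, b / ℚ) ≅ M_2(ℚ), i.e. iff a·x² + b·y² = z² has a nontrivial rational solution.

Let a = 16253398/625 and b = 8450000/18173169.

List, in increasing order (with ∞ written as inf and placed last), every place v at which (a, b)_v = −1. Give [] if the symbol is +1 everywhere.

Mod squares: a ≡ 331702, b ≡ 5. Check v ∈ {∞, 2, 3, 5, 7, 13, 19, 29, 43}.
v=19: a=19^1·(≡7), b=19^0·(≡17) mod 19; (7|19)=+1, (17|19)=+1; (−1)^{1·0·9}·(+1)^0·(+1)^1 = +1.
v=2: v_2(a)=1, v_2(b)=4; units ≡ 3, 5 (mod 8); ε·ε+αω+βω = 1·0+1·1+4·1 ≡ 1  ⇒  (a,b)_2 = -1.
v=13: a=13^0·(≡5), b=13^2·(≡2) mod 13; (5|13)=-1, (2|13)=-1; (−1)^{0·2·6}·(-1)^2·(-1)^0 = +1.
v=5: a=5^-4·(≡3), b=5^5·(≡1) mod 5; (3|5)=-1, (1|5)=+1; (−1)^{-4·5·2}·(-1)^5·(+1)^-4 = -1.
v=43: a=43^1·(≡25), b=43^0·(≡33) mod 43; (25|43)=+1, (33|43)=-1; (−1)^{1·0·21}·(+1)^0·(-1)^1 = -1.
v=7: a=7^3·(≡5), b=7^-4·(≡3) mod 7; (5|7)=-1, (3|7)=-1; (−1)^{3·-4·3}·(-1)^-4·(-1)^3 = -1.
v=3: a=3^0·(≡1), b=3^-2·(≡2) mod 3; (1|3)=+1, (2|3)=-1; (−1)^{0·-2·1}·(+1)^-2·(-1)^0 = +1.
v=∞: 331702 > 0 and 5 > 0  ⇒  (a,b)_∞ = +1.
v=29: a=29^1·(≡15), b=29^-2·(≡24) mod 29; (15|29)=-1, (24|29)=+1; (−1)^{1·-2·14}·(-1)^-2·(+1)^1 = +1.
Ram(331702, 5) = {2, 5, 7, 43}; no ℚ_2-point on the conic.

[2, 5, 7, 43]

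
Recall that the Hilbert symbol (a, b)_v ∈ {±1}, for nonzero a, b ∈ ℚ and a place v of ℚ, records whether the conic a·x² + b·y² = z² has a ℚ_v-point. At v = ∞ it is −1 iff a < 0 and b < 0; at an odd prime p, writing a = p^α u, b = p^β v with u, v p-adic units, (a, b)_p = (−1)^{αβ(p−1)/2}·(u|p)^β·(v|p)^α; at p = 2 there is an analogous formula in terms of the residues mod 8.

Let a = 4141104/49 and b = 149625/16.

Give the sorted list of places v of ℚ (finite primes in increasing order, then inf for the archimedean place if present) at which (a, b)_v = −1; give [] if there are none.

(a, b) ≡ (2139, 665) mod (ℚ^×)²; places V = {2, 3, 5, 7, 11, 19, 23, 31, ∞}.
(a,b)_5: α=0, u≡1; β=3, v≡2 (mod 5); (1|5)=+1, (2|5)=-1; sign (−1)^0·+1^3·-1^0 = +1.
(a,b)_7: α=-2, u≡2; β=1, v≡2 (mod 7); (2|7)=+1, (2|7)=+1; sign (−1)^0·+1^1·+1^-2 = +1.
(a,b)_∞: sgn(2139)=+, sgn(665)=+, so +1.
(a,b)_2: α=4, β=-4; u≡3, v≡1 (mod 8); ε(u)ε(v)=1·0, αω(v)=4·0, βω(u)=-4·1; sum ≡ 0  ⇒  +1.
(a,b)_19: α=0, u≡17; β=1, v≡16 (mod 19); (17|19)=+1, (16|19)=+1; sign (−1)^0·+1^1·+1^0 = +1.
(a,b)_31: α=1, u≡2; β=0, v≡7 (mod 31); (2|31)=+1, (7|31)=+1; sign (−1)^0·+1^0·+1^1 = +1.
(a,b)_3: α=1, u≡2; β=2, v≡2 (mod 3); (2|3)=-1, (2|3)=-1; sign (−1)^0·-1^2·-1^1 = -1.
(a,b)_11: α=2, u≡5; β=0, v≡5 (mod 11); (5|11)=+1, (5|11)=+1; sign (−1)^0·+1^0·+1^2 = +1.
(a,b)_23: α=1, u≡9; β=0, v≡15 (mod 23); (9|23)=+1, (15|23)=-1; sign (−1)^0·+1^0·-1^1 = -1.
Ram(2139, 665) = {3, 23}; no ℚ_3-point on the conic.

[3, 23]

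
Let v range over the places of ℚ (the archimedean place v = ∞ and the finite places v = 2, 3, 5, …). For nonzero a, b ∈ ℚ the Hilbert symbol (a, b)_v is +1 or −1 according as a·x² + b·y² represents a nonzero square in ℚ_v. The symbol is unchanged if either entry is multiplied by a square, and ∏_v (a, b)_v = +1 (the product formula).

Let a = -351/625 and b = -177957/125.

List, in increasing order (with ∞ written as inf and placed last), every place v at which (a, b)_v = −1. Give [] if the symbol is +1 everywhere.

[13, inf]

Mod squares: a ≡ -39, b ≡ -65. Check v ∈ {∞, 2, 3, 5, 13}.
v=13: a=13^1·(≡12), b=13^3·(≡11) mod 13; (12|13)=+1, (11|13)=-1; (−1)^{1·3·6}·(+1)^3·(-1)^1 = -1.
v=2: v_2(a)=0, v_2(b)=0; units ≡ 1, 7 (mod 8); ε·ε+αω+βω = 0·1+0·0+0·0 ≡ 0  ⇒  (a,b)_2 = +1.
v=5: a=5^-4·(≡4), b=5^-3·(≡3) mod 5; (4|5)=+1, (3|5)=-1; (−1)^{-4·-3·2}·(+1)^-3·(-1)^-4 = +1.
v=∞: -39 < 0 and -65 < 0  ⇒  (a,b)_∞ = -1.
v=3: a=3^3·(≡2), b=3^4·(≡1) mod 3; (2|3)=-1, (1|3)=+1; (−1)^{3·4·1}·(-1)^4·(+1)^3 = +1.
Ram(-39, -65) = {13, ∞}; no ℚ_13-point on the conic.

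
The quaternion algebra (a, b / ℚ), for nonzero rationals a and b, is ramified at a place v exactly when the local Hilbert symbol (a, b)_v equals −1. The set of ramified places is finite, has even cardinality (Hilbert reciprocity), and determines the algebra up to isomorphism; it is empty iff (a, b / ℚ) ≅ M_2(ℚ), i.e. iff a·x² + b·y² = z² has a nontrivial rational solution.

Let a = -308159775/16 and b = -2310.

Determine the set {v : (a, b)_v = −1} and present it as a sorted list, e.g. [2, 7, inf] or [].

[3, inf]

(a, b) ≡ (-231, -2310) mod (ℚ^×)²; places V = {2, 3, 5, 7, 11, ∞}.
(a,b)_3: α=3, u≡1; β=1, v≡1 (mod 3); (1|3)=+1, (1|3)=+1; sign (−1)^1·+1^1·+1^3 = -1.
(a,b)_5: α=2, u≡4; β=1, v≡3 (mod 5); (4|5)=+1, (3|5)=-1; sign (−1)^0·+1^1·-1^2 = +1.
(a,b)_7: α=3, u≡2; β=1, v≡6 (mod 7); (2|7)=+1, (6|7)=-1; sign (−1)^1·+1^1·-1^3 = +1.
(a,b)_11: α=3, u≡5; β=1, v≡10 (mod 11); (5|11)=+1, (10|11)=-1; sign (−1)^1·+1^1·-1^3 = +1.
(a,b)_∞: sgn(-231)=−, sgn(-2310)=−, so -1.
(a,b)_2: α=-4, β=1; u≡1, v≡5 (mod 8); ε(u)ε(v)=0·0, αω(v)=-4·1, βω(u)=1·0; sum ≡ 0  ⇒  +1.
(-231, -2310 / ℚ) ramifies at {3, ∞}: a division algebra.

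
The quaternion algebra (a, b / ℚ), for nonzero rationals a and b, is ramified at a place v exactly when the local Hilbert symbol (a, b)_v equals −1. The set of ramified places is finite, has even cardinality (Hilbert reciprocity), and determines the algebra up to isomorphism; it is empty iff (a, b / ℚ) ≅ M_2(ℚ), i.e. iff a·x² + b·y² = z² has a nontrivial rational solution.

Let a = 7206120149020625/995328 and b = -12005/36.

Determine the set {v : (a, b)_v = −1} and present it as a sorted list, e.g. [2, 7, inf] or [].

[2, 17]

(a, b) ≡ (51, -5) mod (ℚ^×)²; places V = {2, 3, 5, 7, 17, ∞}.
(a,b)_5: α=4, u≡1; β=1, v≡4 (mod 5); (1|5)=+1, (4|5)=+1; sign (−1)^0·+1^1·+1^4 = +1.
(a,b)_17: α=1, u≡3; β=0, v≡7 (mod 17); (3|17)=-1, (7|17)=-1; sign (−1)^0·-1^0·-1^1 = -1.
(a,b)_3: α=-5, u≡2; β=-2, v≡1 (mod 3); (2|3)=-1, (1|3)=+1; sign (−1)^0·-1^-2·+1^-5 = +1.
(a,b)_2: α=-12, β=-2; u≡3, v≡3 (mod 8); ε(u)ε(v)=1·1, αω(v)=-12·1, βω(u)=-2·1; sum ≡ 1  ⇒  -1.
(a,b)_7: α=14, u≡4; β=4, v≡2 (mod 7); (4|7)=+1, (2|7)=+1; sign (−1)^0·+1^4·+1^14 = +1.
(a,b)_∞: sgn(51)=+, sgn(-5)=−, so +1.
|Ram(51, -5)| = 2, even; anisotropic at {2, 17}.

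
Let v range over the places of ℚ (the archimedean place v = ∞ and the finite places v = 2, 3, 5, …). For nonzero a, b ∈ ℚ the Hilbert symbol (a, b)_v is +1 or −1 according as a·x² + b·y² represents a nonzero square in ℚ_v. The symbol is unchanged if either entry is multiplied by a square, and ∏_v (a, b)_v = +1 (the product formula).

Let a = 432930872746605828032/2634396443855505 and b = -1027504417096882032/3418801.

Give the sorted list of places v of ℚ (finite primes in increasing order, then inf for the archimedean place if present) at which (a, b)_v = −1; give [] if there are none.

Mod squares: a ≡ 2415, b ≡ -87. Check v ∈ {∞, 2, 3, 5, 7, 11, 23, 29, 43, 53}.
v=5: a=5^-1·(≡2), b=5^0·(≡3) mod 5; (2|5)=-1, (3|5)=-1; (−1)^{-1·0·2}·(-1)^0·(-1)^-1 = -1.
v=29: a=29^4·(≡2), b=29^3·(≡11) mod 29; (2|29)=-1, (11|29)=-1; (−1)^{4·3·14}·(-1)^3·(-1)^4 = -1.
v=11: a=11^0·(≡2), b=11^2·(≡4) mod 11; (2|11)=-1, (4|11)=+1; (−1)^{0·2·5}·(-1)^2·(+1)^0 = +1.
v=∞: 2415 > 0 and -87 < 0  ⇒  (a,b)_∞ = +1.
v=3: a=3^-5·(≡1), b=3^1·(≡1) mod 3; (1|3)=+1, (1|3)=+1; (−1)^{-5·1·1}·(+1)^1·(+1)^-5 = -1.
v=2: v_2(a)=6, v_2(b)=4; units ≡ 7, 1 (mod 8); ε·ε+αω+βω = 1·0+6·0+4·0 ≡ 0  ⇒  (a,b)_2 = +1.
v=23: a=23^7·(≡12), b=23^6·(≡19) mod 23; (12|23)=+1, (19|23)=-1; (−1)^{7·6·11}·(+1)^6·(-1)^7 = -1.
v=7: a=7^-3·(≡1), b=7^2·(≡2) mod 7; (1|7)=+1, (2|7)=+1; (−1)^{-3·2·3}·(+1)^2·(+1)^-3 = +1.
v=53: a=53^2·(≡2), b=53^0·(≡22) mod 53; (2|53)=-1, (22|53)=-1; (−1)^{2·0·26}·(-1)^0·(-1)^2 = +1.
v=43: a=43^-6·(≡18), b=43^-4·(≡26) mod 43; (18|43)=-1, (26|43)=-1; (−1)^{-6·-4·21}·(-1)^-4·(-1)^-6 = +1.
|Ram(2415, -87)| = 4, even; anisotropic at {3, 5, 23, 29}.

[3, 5, 23, 29]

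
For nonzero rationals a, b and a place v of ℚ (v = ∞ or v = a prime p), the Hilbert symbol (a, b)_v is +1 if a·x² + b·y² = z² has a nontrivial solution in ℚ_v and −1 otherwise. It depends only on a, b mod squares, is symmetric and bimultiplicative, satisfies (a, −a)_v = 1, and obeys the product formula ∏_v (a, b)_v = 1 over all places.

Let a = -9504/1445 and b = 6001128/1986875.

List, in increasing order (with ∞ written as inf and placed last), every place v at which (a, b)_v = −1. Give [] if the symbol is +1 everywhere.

[3, 5, 7, 11]

Mod squares: a ≡ -330, b ≡ 462. Check v ∈ {∞, 2, 3, 5, 7, 11, 17}.
v=5: a=5^-1·(≡4), b=5^-4·(≡2) mod 5; (4|5)=+1, (2|5)=-1; (−1)^{-1·-4·2}·(+1)^-4·(-1)^-1 = -1.
v=∞: -330 < 0 and 462 > 0  ⇒  (a,b)_∞ = +1.
v=7: a=7^0·(≡3), b=7^3·(≡5) mod 7; (3|7)=-1, (5|7)=-1; (−1)^{0·3·3}·(-1)^3·(-1)^0 = -1.
v=17: a=17^-2·(≡10), b=17^-2·(≡11) mod 17; (10|17)=-1, (11|17)=-1; (−1)^{-2·-2·8}·(-1)^-2·(-1)^-2 = +1.
v=2: v_2(a)=5, v_2(b)=3; units ≡ 3, 7 (mod 8); ε·ε+αω+βω = 1·1+5·0+3·1 ≡ 0  ⇒  (a,b)_2 = +1.
v=11: a=11^1·(≡4), b=11^-1·(≡9) mod 11; (4|11)=+1, (9|11)=+1; (−1)^{1·-1·5}·(+1)^-1·(+1)^1 = -1.
v=3: a=3^3·(≡1), b=3^7·(≡1) mod 3; (1|3)=+1, (1|3)=+1; (−1)^{3·7·1}·(+1)^7·(+1)^3 = -1.
(-330, 462 / ℚ) ramifies at {3, 5, 7, 11}: a division algebra.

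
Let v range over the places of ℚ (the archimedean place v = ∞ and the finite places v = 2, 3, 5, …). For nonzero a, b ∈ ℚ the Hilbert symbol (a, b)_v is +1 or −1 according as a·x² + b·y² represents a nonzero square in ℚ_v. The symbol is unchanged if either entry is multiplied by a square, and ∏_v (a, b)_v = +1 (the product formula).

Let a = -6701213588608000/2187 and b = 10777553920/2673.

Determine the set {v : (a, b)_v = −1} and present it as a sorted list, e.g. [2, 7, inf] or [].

[3, 11, 17, 19]

Mod squares: a ≡ -3135, b ≡ 19635. Check v ∈ {∞, 2, 3, 5, 7, 11, 17, 19}.
v=3: a=3^-7·(≡2), b=3^-5·(≡2) mod 3; (2|3)=-1, (2|3)=-1; (−1)^{-7·-5·1}·(-1)^-5·(-1)^-7 = -1.
v=11: a=11^1·(≡9), b=11^-1·(≡1) mod 11; (9|11)=+1, (1|11)=+1; (−1)^{1·-1·5}·(+1)^-1·(+1)^1 = -1.
v=5: a=5^3·(≡3), b=5^1·(≡3) mod 5; (3|5)=-1, (3|5)=-1; (−1)^{3·1·2}·(-1)^1·(-1)^3 = +1.
v=17: a=17^2·(≡14), b=17^1·(≡9) mod 17; (14|17)=-1, (9|17)=+1; (−1)^{2·1·8}·(-1)^1·(+1)^2 = -1.
v=2: v_2(a)=10, v_2(b)=10; units ≡ 1, 3 (mod 8); ε·ε+αω+βω = 0·1+10·1+10·0 ≡ 0  ⇒  (a,b)_2 = +1.
v=∞: -3135 < 0 and 19635 > 0  ⇒  (a,b)_∞ = +1.
v=19: a=19^3·(≡6), b=19^2·(≡3) mod 19; (6|19)=+1, (3|19)=-1; (−1)^{3·2·9}·(+1)^2·(-1)^3 = -1.
v=7: a=7^4·(≡4), b=7^3·(≡6) mod 7; (4|7)=+1, (6|7)=-1; (−1)^{4·3·3}·(+1)^3·(-1)^4 = +1.
(-3135, 19635 / ℚ) ramifies at {3, 11, 17, 19}: a division algebra.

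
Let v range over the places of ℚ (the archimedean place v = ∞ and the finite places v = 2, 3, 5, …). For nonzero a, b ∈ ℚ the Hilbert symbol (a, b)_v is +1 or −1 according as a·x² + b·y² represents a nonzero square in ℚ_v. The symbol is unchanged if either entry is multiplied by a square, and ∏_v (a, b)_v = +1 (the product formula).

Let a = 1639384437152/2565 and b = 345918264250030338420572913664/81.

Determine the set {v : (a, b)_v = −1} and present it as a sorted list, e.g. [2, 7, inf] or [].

[17, 23]

Mod squares: a ≡ 100514370, b ≡ 394174. Check v ∈ {∞, 2, 3, 5, 7, 11, 17, 19, 23, 41}.
v=7: a=7^4·(≡6), b=7^6·(≡4) mod 7; (6|7)=-1, (4|7)=+1; (−1)^{4·6·3}·(-1)^6·(+1)^4 = +1.
v=∞: 100514370 > 0 and 394174 > 0  ⇒  (a,b)_∞ = +1.
v=23: a=23^1·(≡2), b=23^3·(≡9) mod 23; (2|23)=+1, (9|23)=+1; (−1)^{1·3·11}·(+1)^3·(+1)^1 = -1.
v=17: a=17^1·(≡7), b=17^2·(≡12) mod 17; (7|17)=-1, (12|17)=-1; (−1)^{1·2·8}·(-1)^2·(-1)^1 = -1.
v=3: a=3^-3·(≡1), b=3^-4·(≡1) mod 3; (1|3)=+1, (1|3)=+1; (−1)^{-3·-4·1}·(+1)^-4·(+1)^-3 = +1.
v=2: v_2(a)=5, v_2(b)=15; units ≡ 1, 7 (mod 8); ε·ε+αω+βω = 0·1+5·0+15·0 ≡ 0  ⇒  (a,b)_2 = +1.
v=19: a=19^-1·(≡10), b=19^1·(≡16) mod 19; (10|19)=-1, (16|19)=+1; (−1)^{-1·1·9}·(-1)^1·(+1)^-1 = +1.
v=11: a=11^3·(≡5), b=11^7·(≡10) mod 11; (5|11)=+1, (10|11)=-1; (−1)^{3·7·5}·(+1)^7·(-1)^3 = +1.
v=41: a=41^1·(≡10), b=41^3·(≡10) mod 41; (10|41)=+1, (10|41)=+1; (−1)^{1·3·20}·(+1)^3·(+1)^1 = +1.
v=5: a=5^-1·(≡4), b=5^0·(≡4) mod 5; (4|5)=+1, (4|5)=+1; (−1)^{-1·0·2}·(+1)^0·(+1)^-1 = +1.
|Ram(100514370, 394174)| = 2, even; anisotropic at {17, 23}.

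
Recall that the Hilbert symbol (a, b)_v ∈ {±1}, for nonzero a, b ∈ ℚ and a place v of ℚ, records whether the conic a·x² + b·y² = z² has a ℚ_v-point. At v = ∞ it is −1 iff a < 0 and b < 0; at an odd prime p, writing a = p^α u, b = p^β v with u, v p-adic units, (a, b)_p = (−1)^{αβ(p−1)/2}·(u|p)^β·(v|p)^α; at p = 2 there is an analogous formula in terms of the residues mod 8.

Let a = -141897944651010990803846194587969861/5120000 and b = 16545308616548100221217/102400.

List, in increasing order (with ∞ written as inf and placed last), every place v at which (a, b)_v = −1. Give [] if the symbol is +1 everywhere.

[7, 47]

Mod squares: a ≡ -650762, b ≡ 217833. Check v ∈ {∞, 2, 3, 5, 7, 11, 23, 41, 43, 47}.
v=11: a=11^8·(≡9), b=11^5·(≡4) mod 11; (9|11)=+1, (4|11)=+1; (−1)^{8·5·5}·(+1)^5·(+1)^8 = +1.
v=23: a=23^5·(≡19), b=23^3·(≡12) mod 23; (19|23)=-1, (12|23)=+1; (−1)^{5·3·11}·(-1)^3·(+1)^5 = +1.
v=3: a=3^2·(≡1), b=3^1·(≡2) mod 3; (1|3)=+1, (2|3)=-1; (−1)^{2·1·1}·(+1)^1·(-1)^2 = +1.
v=2: v_2(a)=-13, v_2(b)=-12; units ≡ 3, 1 (mod 8); ε·ε+αω+βω = 1·0+-13·0+-12·1 ≡ 0  ⇒  (a,b)_2 = +1.
v=43: a=43^3·(≡26), b=43^2·(≡11) mod 43; (26|43)=-1, (11|43)=+1; (−1)^{3·2·21}·(-1)^2·(+1)^3 = +1.
v=47: a=47^3·(≡41), b=47^2·(≡11) mod 47; (41|47)=-1, (11|47)=-1; (−1)^{3·2·23}·(-1)^2·(-1)^3 = -1.
v=41: a=41^2·(≡5), b=41^1·(≡13) mod 41; (5|41)=+1, (13|41)=-1; (−1)^{2·1·20}·(+1)^1·(-1)^2 = +1.
v=5: a=5^-4·(≡2), b=5^-2·(≡2) mod 5; (2|5)=-1, (2|5)=-1; (−1)^{-4·-2·2}·(-1)^-2·(-1)^-4 = +1.
v=7: a=7^7·(≡4), b=7^5·(≡1) mod 7; (4|7)=+1, (1|7)=+1; (−1)^{7·5·3}·(+1)^5·(+1)^7 = -1.
v=∞: -650762 < 0 and 217833 > 0  ⇒  (a,b)_∞ = +1.
|Ram(-650762, 217833)| = 2, even; anisotropic at {7, 47}.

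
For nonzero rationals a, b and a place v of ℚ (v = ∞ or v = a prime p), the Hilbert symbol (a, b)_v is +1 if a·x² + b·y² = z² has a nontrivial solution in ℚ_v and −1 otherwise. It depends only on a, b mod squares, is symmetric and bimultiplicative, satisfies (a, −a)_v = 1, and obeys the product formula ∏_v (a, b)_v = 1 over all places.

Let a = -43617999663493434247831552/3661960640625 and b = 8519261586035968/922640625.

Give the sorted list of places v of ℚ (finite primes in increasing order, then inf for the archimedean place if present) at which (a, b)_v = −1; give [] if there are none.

[2, 29]

(a, b) ≡ (-1798, 493) mod (ℚ^×)²; places V = {2, 3, 5, 7, 17, 19, 29, 31, ∞}.
(a,b)_3: α=-14, u≡2; β=-10, v≡1 (mod 3); (2|3)=-1, (1|3)=+1; sign (−1)^0·-1^-10·+1^-14 = +1.
(a,b)_5: α=-6, u≡3; β=-6, v≡2 (mod 5); (3|5)=-1, (2|5)=-1; sign (−1)^0·-1^-6·-1^-6 = +1.
(a,b)_∞: sgn(-1798)=−, sgn(493)=+, so +1.
(a,b)_17: α=6, u≡13; β=5, v≡3 (mod 17); (13|17)=+1, (3|17)=-1; sign (−1)^0·+1^5·-1^6 = +1.
(a,b)_31: α=3, u≡14; β=2, v≡19 (mod 31); (14|31)=+1, (19|31)=+1; sign (−1)^0·+1^2·+1^3 = +1.
(a,b)_7: α=-2, u≡4; β=0, v≡3 (mod 7); (4|7)=+1, (3|7)=-1; sign (−1)^0·+1^0·-1^-2 = +1.
(a,b)_29: α=5, u≡16; β=3, v≡21 (mod 29); (16|29)=+1, (21|29)=-1; sign (−1)^0·+1^3·-1^5 = -1.
(a,b)_2: α=13, β=8; u≡5, v≡5 (mod 8); ε(u)ε(v)=0·0, αω(v)=13·1, βω(u)=8·1; sum ≡ 1  ⇒  -1.
(a,b)_19: α=2, u≡11; β=0, v≡8 (mod 19); (11|19)=+1, (8|19)=-1; sign (−1)^0·+1^0·-1^2 = +1.
Ram(-1798, 493) = {2, 29}; no ℚ_2-point on the conic.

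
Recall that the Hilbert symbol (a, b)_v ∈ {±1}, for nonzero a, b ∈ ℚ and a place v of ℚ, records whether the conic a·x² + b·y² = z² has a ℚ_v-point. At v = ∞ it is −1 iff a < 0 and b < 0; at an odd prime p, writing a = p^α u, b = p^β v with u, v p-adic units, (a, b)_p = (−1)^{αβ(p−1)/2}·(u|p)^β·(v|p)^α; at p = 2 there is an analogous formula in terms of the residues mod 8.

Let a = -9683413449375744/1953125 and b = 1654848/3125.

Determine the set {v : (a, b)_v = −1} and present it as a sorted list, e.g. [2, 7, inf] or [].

(a, b) ≡ (-1105, 85) mod (ℚ^×)²; places V = {2, 3, 5, 13, 17, ∞}.
(a,b)_2: α=16, β=6; u≡7, v≡5 (mod 8); ε(u)ε(v)=1·0, αω(v)=16·1, βω(u)=6·0; sum ≡ 0  ⇒  +1.
(a,b)_13: α=5, u≡7; β=2, v≡11 (mod 13); (7|13)=-1, (11|13)=-1; sign (−1)^0·-1^2·-1^5 = -1.
(a,b)_5: α=-9, u≡1; β=-5, v≡3 (mod 5); (1|5)=+1, (3|5)=-1; sign (−1)^0·+1^-5·-1^-9 = -1.
(a,b)_3: α=4, u≡2; β=2, v≡1 (mod 3); (2|3)=-1, (1|3)=+1; sign (−1)^0·-1^2·+1^4 = +1.
(a,b)_∞: sgn(-1105)=−, sgn(85)=+, so +1.
(a,b)_17: α=3, u≡10; β=1, v≡5 (mod 17); (10|17)=-1, (5|17)=-1; sign (−1)^0·-1^1·-1^3 = +1.
|Ram(-1105, 85)| = 2, even; anisotropic at {5, 13}.

[5, 13]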